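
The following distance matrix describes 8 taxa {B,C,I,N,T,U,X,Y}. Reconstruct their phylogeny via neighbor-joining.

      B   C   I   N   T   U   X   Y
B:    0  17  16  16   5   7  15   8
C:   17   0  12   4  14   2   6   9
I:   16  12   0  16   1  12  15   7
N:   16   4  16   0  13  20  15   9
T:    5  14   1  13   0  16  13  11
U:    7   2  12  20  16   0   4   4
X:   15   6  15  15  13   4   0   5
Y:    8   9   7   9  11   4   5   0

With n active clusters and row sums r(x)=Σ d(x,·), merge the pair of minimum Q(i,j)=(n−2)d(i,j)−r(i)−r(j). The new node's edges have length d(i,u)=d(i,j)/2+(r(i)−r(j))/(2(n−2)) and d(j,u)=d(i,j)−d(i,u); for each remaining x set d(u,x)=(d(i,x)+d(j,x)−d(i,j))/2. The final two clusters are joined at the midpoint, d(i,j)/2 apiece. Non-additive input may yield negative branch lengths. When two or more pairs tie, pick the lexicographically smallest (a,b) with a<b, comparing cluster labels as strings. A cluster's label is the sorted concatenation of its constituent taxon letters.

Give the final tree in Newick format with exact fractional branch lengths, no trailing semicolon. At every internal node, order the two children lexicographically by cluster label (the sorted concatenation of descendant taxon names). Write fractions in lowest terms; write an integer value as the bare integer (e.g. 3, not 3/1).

1. join I+T (d=1, Q=-146) ⇒ IT; edges |I|=1, |T|=0
  updated: d(B,IT)=10, d(C,IT)=25/2, d(IT,N)=14, d(IT,U)=27/2, d(IT,X)=27/2, d(IT,Y)=17/2
2. join C+N (d=4, Q=-217/2) ⇒ CN; edges |C|=-3/4, |N|=19/4
  updated: d(B,CN)=29/2, d(CN,IT)=45/4, d(CN,U)=9, d(CN,X)=17/2, d(CN,Y)=7
3. join B+IT (d=10, Q=-285/4) ⇒ BIT; edges |B|=151/32, |IT|=169/32
  updated: d(BIT,CN)=63/8, d(BIT,U)=21/4, d(BIT,X)=37/4, d(BIT,Y)=13/4
4. join U+X (d=4, Q=-37) ⇒ UX; edges |U|=5/4, |X|=11/4
  updated: d(BIT,UX)=21/4, d(CN,UX)=27/4, d(UX,Y)=5/2
5. join BIT+Y (d=13/4, Q=-181/8) ⇒ BITY; edges |BIT|=81/32, |Y|=23/32
  updated: d(BITY,CN)=93/16, d(BITY,UX)=9/4
6. join BITY+CN (d=93/16, Q=-237/16) ⇒ BCINTY; edges |BITY|=21/32, |CN|=165/32
  updated: d(BCINTY,UX)=51/32
7. join BCINTY+UX (d=51/32) ⇒ BCINTUXY; edges |BCINTY|=51/64, |UX|=51/64
final tree: ((((B:151/32,(I:1,T:0):169/32):81/32,Y:23/32):21/32,(C:-3/4,N:19/4):165/32):51/64,(U:5/4,X:11/4):51/64)
total length: 949/32

((((B:151/32,(I:1,T:0):169/32):81/32,Y:23/32):21/32,(C:-3/4,N:19/4):165/32):51/64,(U:5/4,X:11/4):51/64)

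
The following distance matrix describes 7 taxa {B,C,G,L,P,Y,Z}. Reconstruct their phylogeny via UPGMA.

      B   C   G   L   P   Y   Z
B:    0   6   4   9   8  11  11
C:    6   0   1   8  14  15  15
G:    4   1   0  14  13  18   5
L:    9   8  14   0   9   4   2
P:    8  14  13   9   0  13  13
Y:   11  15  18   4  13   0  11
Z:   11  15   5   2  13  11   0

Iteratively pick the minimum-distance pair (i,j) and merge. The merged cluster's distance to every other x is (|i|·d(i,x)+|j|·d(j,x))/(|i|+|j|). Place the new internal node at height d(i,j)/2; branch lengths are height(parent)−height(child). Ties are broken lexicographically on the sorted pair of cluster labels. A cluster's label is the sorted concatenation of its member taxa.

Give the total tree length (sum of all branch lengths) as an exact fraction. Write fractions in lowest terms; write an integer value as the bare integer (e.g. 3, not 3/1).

iteration 1: select C,G (d=1); attach at lengths (1/2, 1/2); label the merged cluster CG
  updated: d(B,CG)=5, d(CG,L)=11, d(CG,P)=27/2, d(CG,Y)=33/2, d(CG,Z)=10
iteration 2: select L,Z (d=2); attach at lengths (1, 1); label the merged cluster LZ
  updated: d(B,LZ)=10, d(CG,LZ)=21/2, d(LZ,P)=11, d(LZ,Y)=15/2
iteration 3: select B,CG (d=5); attach at lengths (5/2, 2); label the merged cluster BCG
  updated: d(BCG,LZ)=31/3, d(BCG,P)=35/3, d(BCG,Y)=44/3
iteration 4: select LZ,Y (d=15/2); attach at lengths (11/4, 15/4); label the merged cluster LYZ
  updated: d(BCG,LYZ)=106/9, d(LYZ,P)=35/3
iteration 5: select BCG,P (d=35/3); attach at lengths (10/3, 35/6); label the merged cluster BCGP
  updated: d(BCGP,LYZ)=47/4
iteration 6: select BCGP,LYZ (d=47/4); attach at lengths (1/24, 17/8); label the merged cluster BCGLPYZ
final tree: (((B:5/2,(C:1/2,G:1/2):2):10/3,P:35/6):1/24,((L:1,Z:1):11/4,Y:15/4):17/8)
total length: 76/3

76/3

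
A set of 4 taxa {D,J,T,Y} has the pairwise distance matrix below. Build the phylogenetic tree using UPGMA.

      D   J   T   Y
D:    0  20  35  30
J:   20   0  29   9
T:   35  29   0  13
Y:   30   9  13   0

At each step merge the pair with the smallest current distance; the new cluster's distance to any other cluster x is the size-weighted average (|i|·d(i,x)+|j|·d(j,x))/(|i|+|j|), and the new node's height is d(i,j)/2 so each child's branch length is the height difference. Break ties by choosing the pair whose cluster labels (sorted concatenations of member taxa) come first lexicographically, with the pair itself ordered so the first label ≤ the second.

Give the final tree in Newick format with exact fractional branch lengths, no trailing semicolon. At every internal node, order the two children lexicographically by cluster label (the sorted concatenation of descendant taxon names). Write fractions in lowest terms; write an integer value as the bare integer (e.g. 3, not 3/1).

(D:85/6,((J:9/2,Y:9/2):6,T:21/2):11/3)

1. join J+Y (d=9) ⇒ JY; edges |J|=9/2, |Y|=9/2
  updated: d(D,JY)=25, d(JY,T)=21
2. join JY+T (d=21) ⇒ JTY; edges |JY|=6, |T|=21/2
  updated: d(D,JTY)=85/3
3. join D+JTY (d=85/3) ⇒ DJTY; edges |D|=85/6, |JTY|=11/3
final tree: (D:85/6,((J:9/2,Y:9/2):6,T:21/2):11/3)
total length: 130/3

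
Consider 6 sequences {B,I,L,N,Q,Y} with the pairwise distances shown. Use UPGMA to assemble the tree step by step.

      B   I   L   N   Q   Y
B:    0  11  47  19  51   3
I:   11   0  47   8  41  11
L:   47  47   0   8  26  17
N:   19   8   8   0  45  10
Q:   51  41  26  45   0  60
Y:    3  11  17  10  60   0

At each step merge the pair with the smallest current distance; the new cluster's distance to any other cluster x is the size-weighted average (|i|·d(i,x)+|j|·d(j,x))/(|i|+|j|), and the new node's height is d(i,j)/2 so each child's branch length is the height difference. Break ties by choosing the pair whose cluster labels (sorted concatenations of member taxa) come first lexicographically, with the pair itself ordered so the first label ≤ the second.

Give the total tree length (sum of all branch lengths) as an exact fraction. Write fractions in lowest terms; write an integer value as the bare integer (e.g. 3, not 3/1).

515/8

iteration 1: select B,Y (d=3); attach at lengths (3/2, 3/2); label the merged cluster BY
  updated: d(BY,I)=11, d(BY,L)=32, d(BY,N)=29/2, d(BY,Q)=111/2
iteration 2: select I,N (d=8); attach at lengths (4, 4); label the merged cluster IN
  updated: d(BY,IN)=51/4, d(IN,L)=55/2, d(IN,Q)=43
iteration 3: select BY,IN (d=51/4); attach at lengths (39/8, 19/8); label the merged cluster BINY
  updated: d(BINY,L)=119/4, d(BINY,Q)=197/4
iteration 4: select L,Q (d=26); attach at lengths (13, 13); label the merged cluster LQ
  updated: d(BINY,LQ)=79/2
iteration 5: select BINY,LQ (d=79/2); attach at lengths (107/8, 27/4); label the merged cluster BILNQY
final tree: (((B:3/2,Y:3/2):39/8,(I:4,N:4):19/8):107/8,(L:13,Q:13):27/4)
total length: 515/8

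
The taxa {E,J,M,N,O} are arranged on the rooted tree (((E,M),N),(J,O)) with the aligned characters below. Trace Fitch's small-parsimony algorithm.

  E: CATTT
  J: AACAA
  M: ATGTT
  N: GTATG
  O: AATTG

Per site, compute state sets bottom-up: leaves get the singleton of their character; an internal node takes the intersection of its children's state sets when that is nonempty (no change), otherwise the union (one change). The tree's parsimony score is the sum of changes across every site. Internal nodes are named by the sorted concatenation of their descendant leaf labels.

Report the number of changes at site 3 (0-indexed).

[col 0] EM: children E:{C}, M:{A} ∪→ {A,C}; cost 1
[col 0] EMN: children EM:{A,C}, N:{G} ∪→ {A,C,G}; cost 1
[col 0] JO: children J:{A}, O:{A} ∩→ {A}; cost 0
[col 0] EJMNO: children EMN:{A,C,G}, JO:{A} ∩→ {A}; cost 0
[col 1] EM: children E:{A}, M:{T} ∪→ {A,T}; cost 1
[col 1] EMN: children EM:{A,T}, N:{T} ∩→ {T}; cost 0
[col 1] JO: children J:{A}, O:{A} ∩→ {A}; cost 0
[col 1] EJMNO: children EMN:{T}, JO:{A} ∪→ {A,T}; cost 1
[col 2] EM: children E:{T}, M:{G} ∪→ {G,T}; cost 1
[col 2] EMN: children EM:{G,T}, N:{A} ∪→ {A,G,T}; cost 1
[col 2] JO: children J:{C}, O:{T} ∪→ {C,T}; cost 1
[col 2] EJMNO: children EMN:{A,G,T}, JO:{C,T} ∩→ {T}; cost 0
[col 3] EM: children E:{T}, M:{T} ∩→ {T}; cost 0
[col 3] EMN: children EM:{T}, N:{T} ∩→ {T}; cost 0
[col 3] JO: children J:{A}, O:{T} ∪→ {A,T}; cost 1
[col 3] EJMNO: children EMN:{T}, JO:{A,T} ∩→ {T}; cost 0
[col 4] EM: children E:{T}, M:{T} ∩→ {T}; cost 0
[col 4] EMN: children EM:{T}, N:{G} ∪→ {G,T}; cost 1
[col 4] JO: children J:{A}, O:{G} ∪→ {A,G}; cost 1
[col 4] EJMNO: children EMN:{G,T}, JO:{A,G} ∩→ {G}; cost 0
per-site changes: [2, 2, 3, 1, 2]; total = 10

1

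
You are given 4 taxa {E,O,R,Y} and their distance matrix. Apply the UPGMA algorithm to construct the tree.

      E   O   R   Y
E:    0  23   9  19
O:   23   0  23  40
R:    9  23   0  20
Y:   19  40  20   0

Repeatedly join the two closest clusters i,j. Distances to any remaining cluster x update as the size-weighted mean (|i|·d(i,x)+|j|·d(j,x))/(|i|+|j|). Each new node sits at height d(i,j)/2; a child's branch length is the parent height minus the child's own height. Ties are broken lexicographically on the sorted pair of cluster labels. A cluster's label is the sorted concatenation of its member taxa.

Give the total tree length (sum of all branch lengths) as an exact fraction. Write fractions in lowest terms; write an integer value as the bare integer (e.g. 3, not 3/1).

iteration 1: select E,R (d=9); attach at lengths (9/2, 9/2); label the merged cluster ER
  updated: d(ER,O)=23, d(ER,Y)=39/2
iteration 2: select ER,Y (d=39/2); attach at lengths (21/4, 39/4); label the merged cluster ERY
  updated: d(ERY,O)=86/3
iteration 3: select ERY,O (d=86/3); attach at lengths (55/12, 43/3); label the merged cluster EORY
final tree: (((E:9/2,R:9/2):21/4,Y:39/4):55/12,O:43/3)
total length: 515/12

515/12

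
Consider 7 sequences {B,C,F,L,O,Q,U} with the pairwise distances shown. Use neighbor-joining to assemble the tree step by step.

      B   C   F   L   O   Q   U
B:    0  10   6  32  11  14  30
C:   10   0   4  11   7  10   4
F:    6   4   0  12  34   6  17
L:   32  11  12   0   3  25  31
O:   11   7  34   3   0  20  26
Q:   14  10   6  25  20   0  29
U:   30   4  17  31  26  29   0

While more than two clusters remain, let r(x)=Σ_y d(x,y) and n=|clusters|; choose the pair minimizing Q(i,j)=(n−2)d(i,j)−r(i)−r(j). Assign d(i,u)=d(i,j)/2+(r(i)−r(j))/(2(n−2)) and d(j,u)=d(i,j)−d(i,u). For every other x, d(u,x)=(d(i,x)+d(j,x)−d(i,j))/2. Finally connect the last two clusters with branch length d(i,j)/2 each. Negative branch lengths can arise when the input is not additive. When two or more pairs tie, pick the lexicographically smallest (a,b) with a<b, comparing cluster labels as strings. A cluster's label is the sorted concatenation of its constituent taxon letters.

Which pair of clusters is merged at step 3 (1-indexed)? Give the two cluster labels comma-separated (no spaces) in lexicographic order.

CU,LO

1. join L+O (d=3, Q=-200) ⇒ LO; edges |L|=14/5, |O|=1/5
  updated: d(B,LO)=20, d(C,LO)=15/2, d(F,LO)=43/2, d(LO,Q)=21, d(LO,U)=27
2. join C+U (d=4, Q=-253/2) ⇒ CU; edges |C|=-111/16, |U|=175/16
  updated: d(B,CU)=18, d(CU,F)=17/2, d(CU,LO)=61/4, d(CU,Q)=35/2
3. join CU+LO (d=61/4, Q=-365/4) ⇒ CLOU; edges |CU|=109/24, |LO|=257/24
  updated: d(B,CLOU)=91/8, d(CLOU,F)=59/8, d(CLOU,Q)=93/8
4. join B+CLOU (d=91/8, Q=-39) ⇒ BCLOU; edges |B|=95/16, |CLOU|=87/16
  updated: d(BCLOU,F)=1, d(BCLOU,Q)=57/8
5. join BCLOU+F (d=1, Q=-113/8) ⇒ BCFLOU; edges |BCLOU|=17/16, |F|=-1/16
  updated: d(BCFLOU,Q)=97/16
6. join BCFLOU+Q (d=97/16) ⇒ BCFLOQU; edges |BCFLOU|=97/32, |Q|=97/32
final tree: (((B:95/16,((C:-111/16,U:175/16):109/24,(L:14/5,O:1/5):257/24):87/16):17/16,F:-1/16):97/32,Q:97/32)
total length: 651/16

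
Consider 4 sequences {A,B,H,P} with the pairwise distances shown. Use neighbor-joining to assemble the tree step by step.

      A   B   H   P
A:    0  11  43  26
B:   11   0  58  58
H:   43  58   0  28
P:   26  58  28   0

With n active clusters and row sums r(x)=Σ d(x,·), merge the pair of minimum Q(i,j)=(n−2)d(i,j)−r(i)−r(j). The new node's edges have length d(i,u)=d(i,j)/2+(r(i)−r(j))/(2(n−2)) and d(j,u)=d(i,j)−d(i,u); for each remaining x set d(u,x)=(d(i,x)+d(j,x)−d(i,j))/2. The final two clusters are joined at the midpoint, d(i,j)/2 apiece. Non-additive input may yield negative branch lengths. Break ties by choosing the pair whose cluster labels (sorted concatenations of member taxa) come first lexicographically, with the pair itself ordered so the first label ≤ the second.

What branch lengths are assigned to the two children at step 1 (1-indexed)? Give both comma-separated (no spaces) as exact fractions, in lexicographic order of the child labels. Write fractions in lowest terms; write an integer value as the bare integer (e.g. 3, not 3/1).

1. join A+B (d=11, Q=-185) ⇒ AB; edges |A|=-25/4, |B|=69/4
  updated: d(AB,H)=45, d(AB,P)=73/2
2. join AB+H (d=45, Q=-219/2) ⇒ ABH; edges |AB|=107/4, |H|=73/4
  updated: d(ABH,P)=39/4
3. join ABH+P (d=39/4) ⇒ ABHP; edges |ABH|=39/8, |P|=39/8
final tree: (((A:-25/4,B:69/4):107/4,H:73/4):39/8,P:39/8)
total length: 263/4

-25/4,69/4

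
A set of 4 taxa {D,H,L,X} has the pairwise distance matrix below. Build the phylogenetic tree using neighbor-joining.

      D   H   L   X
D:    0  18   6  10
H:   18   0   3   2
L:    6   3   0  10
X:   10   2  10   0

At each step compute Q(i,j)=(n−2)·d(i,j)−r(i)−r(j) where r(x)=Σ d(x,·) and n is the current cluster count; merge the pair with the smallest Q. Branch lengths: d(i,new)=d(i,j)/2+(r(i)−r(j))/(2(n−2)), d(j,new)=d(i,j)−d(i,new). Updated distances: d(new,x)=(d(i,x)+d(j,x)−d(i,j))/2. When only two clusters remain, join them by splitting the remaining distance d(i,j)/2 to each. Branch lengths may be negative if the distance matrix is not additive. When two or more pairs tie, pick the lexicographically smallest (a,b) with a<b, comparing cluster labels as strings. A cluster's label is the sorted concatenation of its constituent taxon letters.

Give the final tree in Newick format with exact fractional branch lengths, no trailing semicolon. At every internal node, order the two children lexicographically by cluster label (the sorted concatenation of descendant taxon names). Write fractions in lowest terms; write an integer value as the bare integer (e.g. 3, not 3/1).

(((D:27/4,L:-3/4):25/4,H:5/4):3/8,X:3/8)

1. join D+L (d=6, Q=-41) ⇒ DL; edges |D|=27/4, |L|=-3/4
  updated: d(DL,H)=15/2, d(DL,X)=7
2. join DL+H (d=15/2, Q=-33/2) ⇒ DHL; edges |DL|=25/4, |H|=5/4
  updated: d(DHL,X)=3/4
3. join DHL+X (d=3/4) ⇒ DHLX; edges |DHL|=3/8, |X|=3/8
final tree: (((D:27/4,L:-3/4):25/4,H:5/4):3/8,X:3/8)
total length: 57/4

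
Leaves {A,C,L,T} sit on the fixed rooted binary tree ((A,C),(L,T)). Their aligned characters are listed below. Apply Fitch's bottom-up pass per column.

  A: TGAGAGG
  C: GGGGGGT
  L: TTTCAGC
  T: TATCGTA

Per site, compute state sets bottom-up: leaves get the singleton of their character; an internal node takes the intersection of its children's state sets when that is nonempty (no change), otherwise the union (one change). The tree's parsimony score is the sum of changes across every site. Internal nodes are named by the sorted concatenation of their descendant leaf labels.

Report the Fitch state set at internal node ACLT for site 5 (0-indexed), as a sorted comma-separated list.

[col 0] AC: children A:{T}, C:{G} ∪→ {G,T}; cost 1
[col 0] LT: children L:{T}, T:{T} ∩→ {T}; cost 0
[col 0] ACLT: children AC:{G,T}, LT:{T} ∩→ {T}; cost 0
[col 1] AC: children A:{G}, C:{G} ∩→ {G}; cost 0
[col 1] LT: children L:{T}, T:{A} ∪→ {A,T}; cost 1
[col 1] ACLT: children AC:{G}, LT:{A,T} ∪→ {A,G,T}; cost 1
[col 2] AC: children A:{A}, C:{G} ∪→ {A,G}; cost 1
[col 2] LT: children L:{T}, T:{T} ∩→ {T}; cost 0
[col 2] ACLT: children AC:{A,G}, LT:{T} ∪→ {A,G,T}; cost 1
[col 3] AC: children A:{G}, C:{G} ∩→ {G}; cost 0
[col 3] LT: children L:{C}, T:{C} ∩→ {C}; cost 0
[col 3] ACLT: children AC:{G}, LT:{C} ∪→ {C,G}; cost 1
[col 4] AC: children A:{A}, C:{G} ∪→ {A,G}; cost 1
[col 4] LT: children L:{A}, T:{G} ∪→ {A,G}; cost 1
[col 4] ACLT: children AC:{A,G}, LT:{A,G} ∩→ {A,G}; cost 0
[col 5] AC: children A:{G}, C:{G} ∩→ {G}; cost 0
[col 5] LT: children L:{G}, T:{T} ∪→ {G,T}; cost 1
[col 5] ACLT: children AC:{G}, LT:{G,T} ∩→ {G}; cost 0
[col 6] AC: children A:{G}, C:{T} ∪→ {G,T}; cost 1
[col 6] LT: children L:{C}, T:{A} ∪→ {A,C}; cost 1
[col 6] ACLT: children AC:{G,T}, LT:{A,C} ∪→ {A,C,G,T}; cost 1
per-site changes: [1, 2, 2, 1, 2, 1, 3]; total = 12

G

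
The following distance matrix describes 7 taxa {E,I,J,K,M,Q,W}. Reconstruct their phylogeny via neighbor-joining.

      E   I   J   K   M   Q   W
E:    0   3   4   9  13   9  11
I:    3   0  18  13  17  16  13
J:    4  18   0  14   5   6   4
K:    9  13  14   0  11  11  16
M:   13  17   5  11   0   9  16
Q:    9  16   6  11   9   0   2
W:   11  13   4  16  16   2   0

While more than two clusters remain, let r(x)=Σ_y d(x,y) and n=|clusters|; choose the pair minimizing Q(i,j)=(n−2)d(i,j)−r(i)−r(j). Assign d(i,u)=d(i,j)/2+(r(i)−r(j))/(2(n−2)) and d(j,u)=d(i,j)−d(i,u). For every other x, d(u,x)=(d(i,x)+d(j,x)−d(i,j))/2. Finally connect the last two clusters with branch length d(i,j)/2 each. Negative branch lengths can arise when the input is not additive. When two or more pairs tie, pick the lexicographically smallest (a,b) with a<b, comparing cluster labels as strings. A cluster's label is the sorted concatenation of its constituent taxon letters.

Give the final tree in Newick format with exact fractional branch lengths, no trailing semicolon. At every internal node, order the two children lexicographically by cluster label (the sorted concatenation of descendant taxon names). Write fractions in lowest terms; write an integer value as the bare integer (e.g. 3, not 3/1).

iteration 1: select E,I (d=3, Q=-114); attach at lengths (-8/5, 23/5); label the merged cluster EI
  updated: d(EI,J)=19/2, d(EI,K)=19/2, d(EI,M)=27/2, d(EI,Q)=11, d(EI,W)=21/2
iteration 2: select Q,W (d=2, Q=-159/2); attach at lengths (-3/16, 35/16); label the merged cluster QW
  updated: d(EI,QW)=39/4, d(J,QW)=4, d(K,QW)=25/2, d(M,QW)=23/2
iteration 3: select EI,K (d=19/2, Q=-243/4); attach at lengths (95/24, 133/24); label the merged cluster EIK
  updated: d(EIK,J)=7, d(EIK,M)=15/2, d(EIK,QW)=51/8
iteration 4: select EIK,QW (d=51/8, Q=-30); attach at lengths (47/16, 55/16); label the merged cluster EIKQW
  updated: d(EIKQW,J)=37/16, d(EIKQW,M)=101/16
iteration 5: select EIKQW,J (d=37/16, Q=-109/8); attach at lengths (29/16, 1/2); label the merged cluster EIJKQW
  updated: d(EIJKQW,M)=9/2
iteration 6: select EIJKQW,M (d=9/2); attach at lengths (9/4, 9/4); label the merged cluster EIJKMQW
final tree: (((((E:-8/5,I:23/5):95/24,K:133/24):47/16,(Q:-3/16,W:35/16):55/16):29/16,J:1/2):9/4,M:9/4)
total length: 443/16

(((((E:-8/5,I:23/5):95/24,K:133/24):47/16,(Q:-3/16,W:35/16):55/16):29/16,J:1/2):9/4,M:9/4)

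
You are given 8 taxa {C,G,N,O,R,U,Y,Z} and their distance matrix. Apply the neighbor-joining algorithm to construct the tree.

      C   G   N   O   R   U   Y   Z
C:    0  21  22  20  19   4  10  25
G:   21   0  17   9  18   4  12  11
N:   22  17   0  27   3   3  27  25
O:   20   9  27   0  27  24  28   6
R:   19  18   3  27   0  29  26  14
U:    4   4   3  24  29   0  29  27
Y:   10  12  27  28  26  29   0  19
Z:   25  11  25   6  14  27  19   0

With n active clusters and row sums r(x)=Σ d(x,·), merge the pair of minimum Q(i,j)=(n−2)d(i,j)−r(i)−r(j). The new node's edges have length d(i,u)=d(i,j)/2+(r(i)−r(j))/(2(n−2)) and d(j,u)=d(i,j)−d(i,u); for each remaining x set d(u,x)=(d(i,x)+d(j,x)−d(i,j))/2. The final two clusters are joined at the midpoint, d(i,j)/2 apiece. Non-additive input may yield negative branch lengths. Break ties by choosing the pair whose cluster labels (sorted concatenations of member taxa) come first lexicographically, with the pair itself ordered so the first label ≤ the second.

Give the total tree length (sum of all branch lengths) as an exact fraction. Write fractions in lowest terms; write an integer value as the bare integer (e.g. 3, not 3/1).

step 1: merge (N,R) at d=3, Q=-242; branch lengths N→1/2, R→5/2; new cluster NR
  updated: d(C,NR)=19, d(G,NR)=16, d(NR,O)=51/2, d(NR,U)=29/2, d(NR,Y)=25, d(NR,Z)=18
step 2: merge (O,Z) at d=6, Q=-377/2; branch lengths O→73/20, Z→47/20; new cluster OZ
  updated: d(C,OZ)=39/2, d(G,OZ)=7, d(NR,OZ)=75/4, d(OZ,U)=45/2, d(OZ,Y)=41/2
step 3: merge (C,U) at d=4, Q=-263/2; branch lengths C→31/16, U→33/16; new cluster CU
  updated: d(CU,G)=21/2, d(CU,NR)=59/4, d(CU,OZ)=19, d(CU,Y)=35/2
step 4: merge (CU,NR) at d=59/4, Q=-92; branch lengths CU→21/4, NR→19/2; new cluster CNRU
  updated: d(CNRU,G)=47/8, d(CNRU,OZ)=23/2, d(CNRU,Y)=111/8
step 5: merge (CNRU,Y) at d=111/8, Q=-399/8; branch lengths CNRU→101/32, Y→343/32; new cluster CNRUY
  updated: d(CNRUY,G)=2, d(CNRUY,OZ)=145/16
step 6: merge (CNRUY,G) at d=2, Q=-289/16; branch lengths CNRUY→65/32, G→-1/32; new cluster CGNRUY
  updated: d(CGNRUY,OZ)=225/32
step 7: merge (CGNRUY,OZ) at d=225/32; branch lengths CGNRUY→225/64, OZ→225/64; new cluster CGNORUYZ
final tree: (((((C:31/16,U:33/16):21/4,(N:1/2,R:5/2):19/2):101/32,Y:343/32):65/32,G:-1/32):225/64,(O:73/20,Z:47/20):225/64)
total length: 1621/32

1621/32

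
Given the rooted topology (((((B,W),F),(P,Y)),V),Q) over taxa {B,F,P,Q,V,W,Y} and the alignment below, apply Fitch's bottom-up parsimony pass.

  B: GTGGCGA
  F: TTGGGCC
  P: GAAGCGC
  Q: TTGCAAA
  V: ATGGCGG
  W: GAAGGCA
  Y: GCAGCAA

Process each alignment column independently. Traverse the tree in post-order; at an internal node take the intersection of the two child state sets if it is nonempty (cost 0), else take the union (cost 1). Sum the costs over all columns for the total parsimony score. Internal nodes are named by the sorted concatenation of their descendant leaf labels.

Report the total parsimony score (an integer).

19

BW@0: {G} ∩ {G} = {G} (intersection, +0)
BFW@0: {G} ∪ {T} = {G,T} (union, +1)
PY@0: {G} ∩ {G} = {G} (intersection, +0)
BFPWY@0: {G,T} ∩ {G} = {G} (intersection, +0)
BFPVWY@0: {G} ∪ {A} = {A,G} (union, +1)
BFPQVWY@0: {A,G} ∪ {T} = {A,G,T} (union, +1)
BW@1: {T} ∪ {A} = {A,T} (union, +1)
BFW@1: {A,T} ∩ {T} = {T} (intersection, +0)
PY@1: {A} ∪ {C} = {A,C} (union, +1)
BFPWY@1: {T} ∪ {A,C} = {A,C,T} (union, +1)
BFPVWY@1: {A,C,T} ∩ {T} = {T} (intersection, +0)
BFPQVWY@1: {T} ∩ {T} = {T} (intersection, +0)
BW@2: {G} ∪ {A} = {A,G} (union, +1)
BFW@2: {A,G} ∩ {G} = {G} (intersection, +0)
PY@2: {A} ∩ {A} = {A} (intersection, +0)
BFPWY@2: {G} ∪ {A} = {A,G} (union, +1)
BFPVWY@2: {A,G} ∩ {G} = {G} (intersection, +0)
BFPQVWY@2: {G} ∩ {G} = {G} (intersection, +0)
BW@3: {G} ∩ {G} = {G} (intersection, +0)
BFW@3: {G} ∩ {G} = {G} (intersection, +0)
PY@3: {G} ∩ {G} = {G} (intersection, +0)
BFPWY@3: {G} ∩ {G} = {G} (intersection, +0)
BFPVWY@3: {G} ∩ {G} = {G} (intersection, +0)
BFPQVWY@3: {G} ∪ {C} = {C,G} (union, +1)
BW@4: {C} ∪ {G} = {C,G} (union, +1)
BFW@4: {C,G} ∩ {G} = {G} (intersection, +0)
PY@4: {C} ∩ {C} = {C} (intersection, +0)
BFPWY@4: {G} ∪ {C} = {C,G} (union, +1)
BFPVWY@4: {C,G} ∩ {C} = {C} (intersection, +0)
BFPQVWY@4: {C} ∪ {A} = {A,C} (union, +1)
BW@5: {G} ∪ {C} = {C,G} (union, +1)
BFW@5: {C,G} ∩ {C} = {C} (intersection, +0)
PY@5: {G} ∪ {A} = {A,G} (union, +1)
BFPWY@5: {C} ∪ {A,G} = {A,C,G} (union, +1)
BFPVWY@5: {A,C,G} ∩ {G} = {G} (intersection, +0)
BFPQVWY@5: {G} ∪ {A} = {A,G} (union, +1)
BW@6: {A} ∩ {A} = {A} (intersection, +0)
BFW@6: {A} ∪ {C} = {A,C} (union, +1)
PY@6: {C} ∪ {A} = {A,C} (union, +1)
BFPWY@6: {A,C} ∩ {A,C} = {A,C} (intersection, +0)
BFPVWY@6: {A,C} ∪ {G} = {A,C,G} (union, +1)
BFPQVWY@6: {A,C,G} ∩ {A} = {A} (intersection, +0)
per-site changes: [3, 3, 2, 1, 3, 4, 3]; total = 19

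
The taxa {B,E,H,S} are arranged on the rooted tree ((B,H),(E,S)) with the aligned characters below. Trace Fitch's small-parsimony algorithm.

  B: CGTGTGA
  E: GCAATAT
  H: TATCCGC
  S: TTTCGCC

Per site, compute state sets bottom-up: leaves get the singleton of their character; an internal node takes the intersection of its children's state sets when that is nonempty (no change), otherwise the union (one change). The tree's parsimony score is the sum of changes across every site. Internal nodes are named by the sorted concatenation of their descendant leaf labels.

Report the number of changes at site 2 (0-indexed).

1

BH@0: {C} ∪ {T} = {C,T} (union, +1)
ES@0: {G} ∪ {T} = {G,T} (union, +1)
BEHS@0: {C,T} ∩ {G,T} = {T} (intersection, +0)
BH@1: {G} ∪ {A} = {A,G} (union, +1)
ES@1: {C} ∪ {T} = {C,T} (union, +1)
BEHS@1: {A,G} ∪ {C,T} = {A,C,G,T} (union, +1)
BH@2: {T} ∩ {T} = {T} (intersection, +0)
ES@2: {A} ∪ {T} = {A,T} (union, +1)
BEHS@2: {T} ∩ {A,T} = {T} (intersection, +0)
BH@3: {G} ∪ {C} = {C,G} (union, +1)
ES@3: {A} ∪ {C} = {A,C} (union, +1)
BEHS@3: {C,G} ∩ {A,C} = {C} (intersection, +0)
BH@4: {T} ∪ {C} = {C,T} (union, +1)
ES@4: {T} ∪ {G} = {G,T} (union, +1)
BEHS@4: {C,T} ∩ {G,T} = {T} (intersection, +0)
BH@5: {G} ∩ {G} = {G} (intersection, +0)
ES@5: {A} ∪ {C} = {A,C} (union, +1)
BEHS@5: {G} ∪ {A,C} = {A,C,G} (union, +1)
BH@6: {A} ∪ {C} = {A,C} (union, +1)
ES@6: {T} ∪ {C} = {C,T} (union, +1)
BEHS@6: {A,C} ∩ {C,T} = {C} (intersection, +0)
per-site changes: [2, 3, 1, 2, 2, 2, 2]; total = 14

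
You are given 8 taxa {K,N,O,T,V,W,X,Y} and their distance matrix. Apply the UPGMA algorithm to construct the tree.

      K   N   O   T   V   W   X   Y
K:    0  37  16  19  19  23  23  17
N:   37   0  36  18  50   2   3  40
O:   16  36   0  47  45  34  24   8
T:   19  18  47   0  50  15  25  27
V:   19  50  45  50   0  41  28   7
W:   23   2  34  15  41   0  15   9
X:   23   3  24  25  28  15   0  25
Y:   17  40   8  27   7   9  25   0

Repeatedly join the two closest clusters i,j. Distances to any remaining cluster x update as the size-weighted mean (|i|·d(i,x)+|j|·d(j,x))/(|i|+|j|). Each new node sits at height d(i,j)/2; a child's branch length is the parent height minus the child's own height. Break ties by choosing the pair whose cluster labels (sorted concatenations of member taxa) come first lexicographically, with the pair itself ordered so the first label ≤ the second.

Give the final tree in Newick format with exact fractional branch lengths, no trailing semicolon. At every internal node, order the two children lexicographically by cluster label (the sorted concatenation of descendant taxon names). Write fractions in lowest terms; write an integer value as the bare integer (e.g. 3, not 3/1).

(((K:8,O:8):25/8,(V:7/2,Y:7/2):61/8):157/32,(((N:1,W:1):7/2,X:9/2):31/6,T:29/3):611/96)

iteration 1: select N,W (d=2); attach at lengths (1, 1); label the merged cluster NW
  updated: d(K,NW)=30, d(NW,O)=35, d(NW,T)=33/2, d(NW,V)=91/2, d(NW,X)=9, d(NW,Y)=49/2
iteration 2: select V,Y (d=7); attach at lengths (7/2, 7/2); label the merged cluster VY
  updated: d(K,VY)=18, d(NW,VY)=35, d(O,VY)=53/2, d(T,VY)=77/2, d(VY,X)=53/2
iteration 3: select NW,X (d=9); attach at lengths (7/2, 9/2); label the merged cluster NWX
  updated: d(K,NWX)=83/3, d(NWX,O)=94/3, d(NWX,T)=58/3, d(NWX,VY)=193/6
iteration 4: select K,O (d=16); attach at lengths (8, 8); label the merged cluster KO
  updated: d(KO,NWX)=59/2, d(KO,T)=33, d(KO,VY)=89/4
iteration 5: select NWX,T (d=58/3); attach at lengths (31/6, 29/3); label the merged cluster NTWX
  updated: d(KO,NTWX)=243/8, d(NTWX,VY)=135/4
iteration 6: select KO,VY (d=89/4); attach at lengths (25/8, 61/8); label the merged cluster KOVY
  updated: d(KOVY,NTWX)=513/16
iteration 7: select KOVY,NTWX (d=513/16); attach at lengths (157/32, 611/96); label the merged cluster KNOTVWXY
final tree: (((K:8,O:8):25/8,(V:7/2,Y:7/2):61/8):157/32,(((N:1,W:1):7/2,X:9/2):31/6,T:29/3):611/96)
total length: 3353/48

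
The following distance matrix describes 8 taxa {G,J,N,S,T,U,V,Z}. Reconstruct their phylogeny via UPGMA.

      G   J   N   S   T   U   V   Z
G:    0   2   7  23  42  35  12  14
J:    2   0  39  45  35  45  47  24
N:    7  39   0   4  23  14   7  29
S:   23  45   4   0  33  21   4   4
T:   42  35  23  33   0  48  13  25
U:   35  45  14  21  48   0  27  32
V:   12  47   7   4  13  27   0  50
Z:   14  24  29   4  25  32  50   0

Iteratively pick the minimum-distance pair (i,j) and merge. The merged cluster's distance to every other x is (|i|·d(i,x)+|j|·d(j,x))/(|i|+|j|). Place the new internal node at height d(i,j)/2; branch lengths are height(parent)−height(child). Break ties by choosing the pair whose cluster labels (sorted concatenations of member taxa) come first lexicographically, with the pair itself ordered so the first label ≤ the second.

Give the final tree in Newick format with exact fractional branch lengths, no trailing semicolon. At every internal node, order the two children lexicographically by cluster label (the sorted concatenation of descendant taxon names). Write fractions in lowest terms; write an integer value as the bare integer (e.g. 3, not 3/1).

iteration 1: select G,J (d=2); attach at lengths (1, 1); label the merged cluster GJ
  updated: d(GJ,N)=23, d(GJ,S)=34, d(GJ,T)=77/2, d(GJ,U)=40, d(GJ,V)=59/2, d(GJ,Z)=19
iteration 2: select N,S (d=4); attach at lengths (2, 2); label the merged cluster NS
  updated: d(GJ,NS)=57/2, d(NS,T)=28, d(NS,U)=35/2, d(NS,V)=11/2, d(NS,Z)=33/2
iteration 3: select NS,V (d=11/2); attach at lengths (3/4, 11/4); label the merged cluster NSV
  updated: d(GJ,NSV)=173/6, d(NSV,T)=23, d(NSV,U)=62/3, d(NSV,Z)=83/3
iteration 4: select GJ,Z (d=19); attach at lengths (17/2, 19/2); label the merged cluster GJZ
  updated: d(GJZ,NSV)=256/9, d(GJZ,T)=34, d(GJZ,U)=112/3
iteration 5: select NSV,U (d=62/3); attach at lengths (91/12, 31/3); label the merged cluster NSUV
  updated: d(GJZ,NSUV)=92/3, d(NSUV,T)=117/4
iteration 6: select NSUV,T (d=117/4); attach at lengths (103/24, 117/8); label the merged cluster NSTUV
  updated: d(GJZ,NSTUV)=94/3
iteration 7: select GJZ,NSTUV (d=94/3); attach at lengths (37/6, 25/24); label the merged cluster GJNSTUVZ
final tree: (((G:1,J:1):17/2,Z:19/2):37/6,((((N:2,S:2):3/4,V:11/4):91/12,U:31/3):103/24,T:117/8):25/24)
total length: 1717/24

(((G:1,J:1):17/2,Z:19/2):37/6,((((N:2,S:2):3/4,V:11/4):91/12,U:31/3):103/24,T:117/8):25/24)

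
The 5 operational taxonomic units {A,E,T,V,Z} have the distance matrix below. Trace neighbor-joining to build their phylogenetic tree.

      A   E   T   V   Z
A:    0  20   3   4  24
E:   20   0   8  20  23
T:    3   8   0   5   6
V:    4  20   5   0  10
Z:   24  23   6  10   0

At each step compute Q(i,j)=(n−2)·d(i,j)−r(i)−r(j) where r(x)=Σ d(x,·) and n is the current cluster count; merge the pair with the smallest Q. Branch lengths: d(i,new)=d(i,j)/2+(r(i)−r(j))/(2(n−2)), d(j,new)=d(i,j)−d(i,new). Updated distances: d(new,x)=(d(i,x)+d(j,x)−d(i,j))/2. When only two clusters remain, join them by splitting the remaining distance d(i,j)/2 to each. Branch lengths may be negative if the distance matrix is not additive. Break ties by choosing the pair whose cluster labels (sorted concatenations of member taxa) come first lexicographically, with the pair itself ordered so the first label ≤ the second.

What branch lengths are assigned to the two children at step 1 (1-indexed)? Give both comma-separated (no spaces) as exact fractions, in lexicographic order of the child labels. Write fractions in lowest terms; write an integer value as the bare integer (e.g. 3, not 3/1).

4,0

1. join A+V (d=4, Q=-78) ⇒ AV; edges |A|=4, |V|=0
  updated: d(AV,E)=18, d(AV,T)=2, d(AV,Z)=15
2. join AV+Z (d=15, Q=-49) ⇒ AVZ; edges |AV|=21/4, |Z|=39/4
  updated: d(AVZ,E)=13, d(AVZ,T)=-7/2
3. join AVZ+E (d=13, Q=-35/2) ⇒ AEVZ; edges |AVZ|=3/4, |E|=49/4
  updated: d(AEVZ,T)=-17/4
4. join AEVZ+T (d=-17/4) ⇒ AETVZ; edges |AEVZ|=-17/8, |T|=-17/8
final tree: ((((A:4,V:0):21/4,Z:39/4):3/4,E:49/4):-17/8,T:-17/8)
total length: 111/4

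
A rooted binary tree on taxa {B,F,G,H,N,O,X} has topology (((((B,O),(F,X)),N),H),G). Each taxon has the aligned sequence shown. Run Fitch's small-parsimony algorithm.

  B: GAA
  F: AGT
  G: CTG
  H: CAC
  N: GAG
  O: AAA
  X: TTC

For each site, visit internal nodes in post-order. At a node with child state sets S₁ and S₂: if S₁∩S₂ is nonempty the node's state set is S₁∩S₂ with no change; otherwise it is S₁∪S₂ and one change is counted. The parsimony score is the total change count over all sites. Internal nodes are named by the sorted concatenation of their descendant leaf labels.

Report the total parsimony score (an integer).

site 0, node BO: B={G} ∪ O={A} → {A,G} (+1)
site 0, node FX: F={A} ∪ X={T} → {A,T} (+1)
site 0, node BFOX: BO={A,G} ∩ FX={A,T} → {A} (+0)
site 0, node BFNOX: BFOX={A} ∪ N={G} → {A,G} (+1)
site 0, node BFHNOX: BFNOX={A,G} ∪ H={C} → {A,C,G} (+1)
site 0, node BFGHNOX: BFHNOX={A,C,G} ∩ G={C} → {C} (+0)
site 1, node BO: B={A} ∩ O={A} → {A} (+0)
site 1, node FX: F={G} ∪ X={T} → {G,T} (+1)
site 1, node BFOX: BO={A} ∪ FX={G,T} → {A,G,T} (+1)
site 1, node BFNOX: BFOX={A,G,T} ∩ N={A} → {A} (+0)
site 1, node BFHNOX: BFNOX={A} ∩ H={A} → {A} (+0)
site 1, node BFGHNOX: BFHNOX={A} ∪ G={T} → {A,T} (+1)
site 2, node BO: B={A} ∩ O={A} → {A} (+0)
site 2, node FX: F={T} ∪ X={C} → {C,T} (+1)
site 2, node BFOX: BO={A} ∪ FX={C,T} → {A,C,T} (+1)
site 2, node BFNOX: BFOX={A,C,T} ∪ N={G} → {A,C,G,T} (+1)
site 2, node BFHNOX: BFNOX={A,C,G,T} ∩ H={C} → {C} (+0)
site 2, node BFGHNOX: BFHNOX={C} ∪ G={G} → {C,G} (+1)
per-site changes: [4, 3, 4]; total = 11

11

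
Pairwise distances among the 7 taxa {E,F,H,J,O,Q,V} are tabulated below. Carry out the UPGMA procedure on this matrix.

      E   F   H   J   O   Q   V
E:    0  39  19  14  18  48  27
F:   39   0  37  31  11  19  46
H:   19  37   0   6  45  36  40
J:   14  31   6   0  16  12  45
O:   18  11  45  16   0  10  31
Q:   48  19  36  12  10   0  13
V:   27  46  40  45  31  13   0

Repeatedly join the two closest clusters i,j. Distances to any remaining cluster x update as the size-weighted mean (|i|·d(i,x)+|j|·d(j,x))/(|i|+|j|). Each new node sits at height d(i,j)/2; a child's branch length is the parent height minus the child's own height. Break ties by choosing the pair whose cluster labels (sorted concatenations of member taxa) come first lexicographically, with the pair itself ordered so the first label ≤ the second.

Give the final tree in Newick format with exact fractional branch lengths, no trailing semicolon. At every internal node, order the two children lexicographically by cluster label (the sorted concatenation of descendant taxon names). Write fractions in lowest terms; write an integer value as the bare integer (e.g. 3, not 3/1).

((E:33/4,(H:3,J:3):21/4):49/6,((F:15/2,(O:5,Q:5):5/2):15/2,V:15):17/12)

1. join H+J (d=6) ⇒ HJ; edges |H|=3, |J|=3
  updated: d(E,HJ)=33/2, d(F,HJ)=34, d(HJ,O)=61/2, d(HJ,Q)=24, d(HJ,V)=85/2
2. join O+Q (d=10) ⇒ OQ; edges |O|=5, |Q|=5
  updated: d(E,OQ)=33, d(F,OQ)=15, d(HJ,OQ)=109/4, d(OQ,V)=22
3. join F+OQ (d=15) ⇒ FOQ; edges |F|=15/2, |OQ|=5/2
  updated: d(E,FOQ)=35, d(FOQ,HJ)=59/2, d(FOQ,V)=30
4. join E+HJ (d=33/2) ⇒ EHJ; edges |E|=33/4, |HJ|=21/4
  updated: d(EHJ,FOQ)=94/3, d(EHJ,V)=112/3
5. join FOQ+V (d=30) ⇒ FOQV; edges |FOQ|=15/2, |V|=15
  updated: d(EHJ,FOQV)=197/6
6. join EHJ+FOQV (d=197/6) ⇒ EFHJOQV; edges |EHJ|=49/6, |FOQV|=17/12
final tree: ((E:33/4,(H:3,J:3):21/4):49/6,((F:15/2,(O:5,Q:5):5/2):15/2,V:15):17/12)
total length: 859/12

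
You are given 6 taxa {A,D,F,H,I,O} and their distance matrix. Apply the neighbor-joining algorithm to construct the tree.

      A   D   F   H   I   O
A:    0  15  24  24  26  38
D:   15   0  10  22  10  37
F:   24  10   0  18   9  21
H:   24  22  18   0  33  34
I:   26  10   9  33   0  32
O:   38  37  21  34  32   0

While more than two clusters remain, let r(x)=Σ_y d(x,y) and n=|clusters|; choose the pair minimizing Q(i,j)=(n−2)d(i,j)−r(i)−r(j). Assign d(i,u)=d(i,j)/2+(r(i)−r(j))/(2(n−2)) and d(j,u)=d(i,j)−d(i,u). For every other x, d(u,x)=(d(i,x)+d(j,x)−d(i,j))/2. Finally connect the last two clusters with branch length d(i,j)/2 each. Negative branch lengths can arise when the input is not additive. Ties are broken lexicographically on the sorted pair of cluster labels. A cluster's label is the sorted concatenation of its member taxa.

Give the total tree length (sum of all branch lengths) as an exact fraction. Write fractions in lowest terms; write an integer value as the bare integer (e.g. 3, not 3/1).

259/4

iteration 1: select D,I (d=10, Q=-164); attach at lengths (3, 7); label the merged cluster DI
  updated: d(A,DI)=31/2, d(DI,F)=9/2, d(DI,H)=45/2, d(DI,O)=59/2
iteration 2: select A,H (d=24, Q=-128); attach at lengths (25/2, 23/2); label the merged cluster AH
  updated: d(AH,DI)=7, d(AH,F)=9, d(AH,O)=24
iteration 3: select AH,DI (d=7, Q=-67); attach at lengths (13/4, 15/4); label the merged cluster ADHI
  updated: d(ADHI,F)=13/4, d(ADHI,O)=93/4
iteration 4: select ADHI,F (d=13/4, Q=-95/2); attach at lengths (11/4, 1/2); label the merged cluster ADFHI
  updated: d(ADFHI,O)=41/2
iteration 5: select ADFHI,O (d=41/2); attach at lengths (41/4, 41/4); label the merged cluster ADFHIO
final tree: ((((A:25/2,H:23/2):13/4,(D:3,I:7):15/4):11/4,F:1/2):41/4,O:41/4)
total length: 259/4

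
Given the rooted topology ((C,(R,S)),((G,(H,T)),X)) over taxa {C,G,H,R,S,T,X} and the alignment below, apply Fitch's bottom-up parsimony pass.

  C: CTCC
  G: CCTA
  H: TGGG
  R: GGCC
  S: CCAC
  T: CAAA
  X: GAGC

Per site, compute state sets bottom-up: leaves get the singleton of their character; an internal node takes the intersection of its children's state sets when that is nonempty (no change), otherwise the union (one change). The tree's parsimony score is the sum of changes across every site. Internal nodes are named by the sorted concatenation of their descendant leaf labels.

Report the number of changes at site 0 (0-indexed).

3

RS@0: {G} ∪ {C} = {C,G} (union, +1)
CRS@0: {C} ∩ {C,G} = {C} (intersection, +0)
HT@0: {T} ∪ {C} = {C,T} (union, +1)
GHT@0: {C} ∩ {C,T} = {C} (intersection, +0)
GHTX@0: {C} ∪ {G} = {C,G} (union, +1)
CGHRSTX@0: {C} ∩ {C,G} = {C} (intersection, +0)
RS@1: {G} ∪ {C} = {C,G} (union, +1)
CRS@1: {T} ∪ {C,G} = {C,G,T} (union, +1)
HT@1: {G} ∪ {A} = {A,G} (union, +1)
GHT@1: {C} ∪ {A,G} = {A,C,G} (union, +1)
GHTX@1: {A,C,G} ∩ {A} = {A} (intersection, +0)
CGHRSTX@1: {C,G,T} ∪ {A} = {A,C,G,T} (union, +1)
RS@2: {C} ∪ {A} = {A,C} (union, +1)
CRS@2: {C} ∩ {A,C} = {C} (intersection, +0)
HT@2: {G} ∪ {A} = {A,G} (union, +1)
GHT@2: {T} ∪ {A,G} = {A,G,T} (union, +1)
GHTX@2: {A,G,T} ∩ {G} = {G} (intersection, +0)
CGHRSTX@2: {C} ∪ {G} = {C,G} (union, +1)
RS@3: {C} ∩ {C} = {C} (intersection, +0)
CRS@3: {C} ∩ {C} = {C} (intersection, +0)
HT@3: {G} ∪ {A} = {A,G} (union, +1)
GHT@3: {A} ∩ {A,G} = {A} (intersection, +0)
GHTX@3: {A} ∪ {C} = {A,C} (union, +1)
CGHRSTX@3: {C} ∩ {A,C} = {C} (intersection, +0)
per-site changes: [3, 5, 4, 2]; total = 14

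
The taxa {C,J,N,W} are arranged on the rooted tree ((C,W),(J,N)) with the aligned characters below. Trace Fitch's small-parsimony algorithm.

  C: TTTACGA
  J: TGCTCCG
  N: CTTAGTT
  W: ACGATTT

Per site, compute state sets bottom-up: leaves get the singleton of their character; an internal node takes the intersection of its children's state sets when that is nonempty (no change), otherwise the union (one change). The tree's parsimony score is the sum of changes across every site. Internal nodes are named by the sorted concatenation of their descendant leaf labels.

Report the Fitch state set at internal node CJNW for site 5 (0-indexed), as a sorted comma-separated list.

T

CW@0: {T} ∪ {A} = {A,T} (union, +1)
JN@0: {T} ∪ {C} = {C,T} (union, +1)
CJNW@0: {A,T} ∩ {C,T} = {T} (intersection, +0)
CW@1: {T} ∪ {C} = {C,T} (union, +1)
JN@1: {G} ∪ {T} = {G,T} (union, +1)
CJNW@1: {C,T} ∩ {G,T} = {T} (intersection, +0)
CW@2: {T} ∪ {G} = {G,T} (union, +1)
JN@2: {C} ∪ {T} = {C,T} (union, +1)
CJNW@2: {G,T} ∩ {C,T} = {T} (intersection, +0)
CW@3: {A} ∩ {A} = {A} (intersection, +0)
JN@3: {T} ∪ {A} = {A,T} (union, +1)
CJNW@3: {A} ∩ {A,T} = {A} (intersection, +0)
CW@4: {C} ∪ {T} = {C,T} (union, +1)
JN@4: {C} ∪ {G} = {C,G} (union, +1)
CJNW@4: {C,T} ∩ {C,G} = {C} (intersection, +0)
CW@5: {G} ∪ {T} = {G,T} (union, +1)
JN@5: {C} ∪ {T} = {C,T} (union, +1)
CJNW@5: {G,T} ∩ {C,T} = {T} (intersection, +0)
CW@6: {A} ∪ {T} = {A,T} (union, +1)
JN@6: {G} ∪ {T} = {G,T} (union, +1)
CJNW@6: {A,T} ∩ {G,T} = {T} (intersection, +0)
per-site changes: [2, 2, 2, 1, 2, 2, 2]; total = 13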